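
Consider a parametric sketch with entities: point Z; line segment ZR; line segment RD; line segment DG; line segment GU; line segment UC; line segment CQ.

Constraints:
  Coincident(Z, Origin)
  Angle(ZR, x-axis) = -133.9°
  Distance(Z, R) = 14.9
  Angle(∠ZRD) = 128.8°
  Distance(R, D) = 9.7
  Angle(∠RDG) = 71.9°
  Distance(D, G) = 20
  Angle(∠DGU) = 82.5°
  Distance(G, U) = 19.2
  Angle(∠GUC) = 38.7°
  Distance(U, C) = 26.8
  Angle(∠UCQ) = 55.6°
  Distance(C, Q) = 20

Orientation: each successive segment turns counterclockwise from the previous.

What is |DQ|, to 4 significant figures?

23.74

Z is at the origin; ZR runs at -133.9° with length 14.9, so R = (-10.33, -10.74). ∠ZRD = 128.8° gives RD at -82.70° from the x-axis; with |RD| = 9.7, D = (-9.099, -20.36). ∠RDG = 71.9° gives DG at 25.40° from the x-axis; with |DG| = 20.0, G = (8.968, -11.78). ∠DGU = 82.5° gives GU at 122.9° from the x-axis; with |GU| = 19.2, U = (-1.461, 4.342). ∠GUC = 38.7° gives UC at -95.80° from the x-axis; with |UC| = 26.8, C = (-4.170, -22.32). ∠UCQ = 55.6° gives CQ at 28.60° from the x-axis; with |CQ| = 20.0, Q = (13.39, -12.75). Then |DQ| = |Q − D| = 23.74.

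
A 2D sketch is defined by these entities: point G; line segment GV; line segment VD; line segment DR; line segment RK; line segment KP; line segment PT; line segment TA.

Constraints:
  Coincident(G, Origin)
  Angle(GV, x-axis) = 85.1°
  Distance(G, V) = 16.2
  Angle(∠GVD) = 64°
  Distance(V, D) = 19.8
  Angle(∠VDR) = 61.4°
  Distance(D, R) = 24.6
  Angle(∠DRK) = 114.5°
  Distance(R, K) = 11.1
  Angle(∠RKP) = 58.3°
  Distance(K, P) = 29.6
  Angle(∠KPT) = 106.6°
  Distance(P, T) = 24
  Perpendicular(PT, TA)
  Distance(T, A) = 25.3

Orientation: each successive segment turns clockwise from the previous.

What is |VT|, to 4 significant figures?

37.23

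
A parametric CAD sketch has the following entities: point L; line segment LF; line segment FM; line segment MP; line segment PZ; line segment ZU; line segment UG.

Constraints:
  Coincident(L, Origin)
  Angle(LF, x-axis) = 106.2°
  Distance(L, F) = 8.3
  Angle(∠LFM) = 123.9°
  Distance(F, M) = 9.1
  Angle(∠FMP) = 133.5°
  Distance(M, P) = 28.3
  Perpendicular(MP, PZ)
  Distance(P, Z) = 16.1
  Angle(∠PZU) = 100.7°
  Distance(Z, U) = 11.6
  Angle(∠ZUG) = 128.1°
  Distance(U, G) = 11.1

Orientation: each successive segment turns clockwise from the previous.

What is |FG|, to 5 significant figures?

15.437

∠PZU = 100.7° gives ZU at -165.70° from the x-axis; with |ZU| = 11.6, U = (21.536, -2.2048). ∠ZUG = 128.1° gives UG at 142.40° from the x-axis; with |UG| = 11.1, G = (12.742, 4.5678). Then |FG| = |G − F| = 15.437.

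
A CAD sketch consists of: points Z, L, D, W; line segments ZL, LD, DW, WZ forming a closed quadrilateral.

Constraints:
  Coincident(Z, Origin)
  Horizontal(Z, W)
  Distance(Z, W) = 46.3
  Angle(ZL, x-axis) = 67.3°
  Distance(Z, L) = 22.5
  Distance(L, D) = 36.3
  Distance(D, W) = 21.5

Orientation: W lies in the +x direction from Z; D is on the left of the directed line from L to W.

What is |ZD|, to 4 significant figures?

49.83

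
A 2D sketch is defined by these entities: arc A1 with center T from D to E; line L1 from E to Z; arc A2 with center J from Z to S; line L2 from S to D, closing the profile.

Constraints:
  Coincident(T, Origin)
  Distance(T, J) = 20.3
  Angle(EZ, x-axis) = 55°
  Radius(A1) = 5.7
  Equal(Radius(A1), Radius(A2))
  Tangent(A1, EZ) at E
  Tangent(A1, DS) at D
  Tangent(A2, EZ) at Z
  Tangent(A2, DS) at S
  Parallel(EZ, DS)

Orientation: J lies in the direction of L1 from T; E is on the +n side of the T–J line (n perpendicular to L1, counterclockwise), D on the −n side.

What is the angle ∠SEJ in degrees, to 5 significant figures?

13.633°

Tangency of A1 to both parallel lines with radius 5.7 puts E and D at T ± 5.7·n: E = (-4.6692, 3.2694), D = (4.6692, -3.2694). Equal radii place Z and S the same way about J: Z = J + 5.7·n = (6.9744, 19.898), S = J − 5.7·n = (16.313, 13.359). Then cos ∠SEJ = ES·EJ / (|ES||EJ|), giving 13.633°.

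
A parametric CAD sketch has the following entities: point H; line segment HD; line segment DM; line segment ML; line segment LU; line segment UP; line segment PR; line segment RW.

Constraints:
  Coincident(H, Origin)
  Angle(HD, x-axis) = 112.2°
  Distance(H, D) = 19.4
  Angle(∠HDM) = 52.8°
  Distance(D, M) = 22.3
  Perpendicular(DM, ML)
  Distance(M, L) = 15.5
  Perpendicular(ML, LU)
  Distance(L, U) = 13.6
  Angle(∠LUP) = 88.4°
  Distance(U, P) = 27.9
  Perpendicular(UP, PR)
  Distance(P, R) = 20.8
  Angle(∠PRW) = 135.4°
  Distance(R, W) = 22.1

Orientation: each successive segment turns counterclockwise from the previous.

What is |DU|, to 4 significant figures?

17.77

H is at the origin; HD runs at 112.2° with length 19.4, so D = (-7.330, 17.96). ∠HDM = 52.8° gives DM at -120.6° from the x-axis; with |DM| = 22.3, M = (-18.68, -1.233). The perpendicularity gives ML at right angles to DM, so ML runs at -30.60°; with |ML| = 15.5, L = (-5.340, -9.123). ML is perpendicular to LU, so LU runs at 59.40°; with |LU| = 13.6, U = (1.583, 2.583). Then |DU| = |U − D| = 17.77.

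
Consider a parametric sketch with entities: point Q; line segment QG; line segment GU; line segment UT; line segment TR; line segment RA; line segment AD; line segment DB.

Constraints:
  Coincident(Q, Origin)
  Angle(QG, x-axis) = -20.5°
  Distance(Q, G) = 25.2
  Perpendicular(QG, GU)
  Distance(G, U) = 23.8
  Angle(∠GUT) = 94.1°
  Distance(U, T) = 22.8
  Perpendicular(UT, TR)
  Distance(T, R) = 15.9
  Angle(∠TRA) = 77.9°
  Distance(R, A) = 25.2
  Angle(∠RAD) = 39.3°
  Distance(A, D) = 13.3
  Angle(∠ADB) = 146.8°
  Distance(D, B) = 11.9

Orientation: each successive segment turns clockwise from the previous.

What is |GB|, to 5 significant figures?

29.596

∠RAD = 39.3° gives AD at -169.20° from the x-axis; with |AD| = 13.3, D = (6.9678, -23.944). ∠ADB = 146.8° gives DB at 157.60° from the x-axis; with |DB| = 11.9, B = (-4.0343, -19.409). Then |GB| = |B − G| = 29.596.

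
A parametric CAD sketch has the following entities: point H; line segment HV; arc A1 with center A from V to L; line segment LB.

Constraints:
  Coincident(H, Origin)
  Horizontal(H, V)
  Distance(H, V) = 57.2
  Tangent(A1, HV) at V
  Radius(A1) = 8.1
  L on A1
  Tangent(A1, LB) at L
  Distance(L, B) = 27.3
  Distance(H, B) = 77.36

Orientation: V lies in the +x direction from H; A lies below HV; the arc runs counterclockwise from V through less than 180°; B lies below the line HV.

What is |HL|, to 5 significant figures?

52.982

Checks: |AL| = 8.100 ✓; ∠(AL, LB) = 90.00° ✓; |LB| = 27.30 ✓; |HB| = 77.36 ✓.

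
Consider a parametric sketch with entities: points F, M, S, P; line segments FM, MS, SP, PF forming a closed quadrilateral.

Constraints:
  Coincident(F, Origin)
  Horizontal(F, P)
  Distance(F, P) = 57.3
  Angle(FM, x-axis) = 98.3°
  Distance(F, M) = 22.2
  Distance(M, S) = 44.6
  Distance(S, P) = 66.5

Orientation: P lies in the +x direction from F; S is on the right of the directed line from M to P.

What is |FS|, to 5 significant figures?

23.187

F is at the origin; FP is horizontal with |FP| = 57.3 and P in +x, so P = (57.3, 0). FM runs at 98.3° with |FM| = 22.2, so M = (-3.2047, 21.967). S is determined by |MS| = 44.6 and |SP| = 66.5 together: it lies at the intersection of circle(M, 44.6) and circle(P, 66.5). With |MP| = 64.369, the foot of the radical line on MP is 13.285 from M and the perpendicular offset is √(44.6² − 13.285²) = 42.575. Taking the right-of-MP solution: S = (-5.2471, -22.586).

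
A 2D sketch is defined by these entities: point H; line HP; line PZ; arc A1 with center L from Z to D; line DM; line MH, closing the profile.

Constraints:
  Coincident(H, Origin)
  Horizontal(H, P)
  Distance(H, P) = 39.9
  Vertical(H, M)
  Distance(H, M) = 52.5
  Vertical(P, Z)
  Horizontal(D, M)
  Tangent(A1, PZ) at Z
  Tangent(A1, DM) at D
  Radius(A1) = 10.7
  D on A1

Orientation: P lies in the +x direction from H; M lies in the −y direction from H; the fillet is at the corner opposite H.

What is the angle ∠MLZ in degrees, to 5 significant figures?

159.88°

H is at the origin; HP is horizontal with |HP| = 39.9 and P on the +x side, so P = (39.900, 0.0000). HM is vertical with |HM| = 52.5 and M on the −y side, so M = (0.0000, -52.500). The virtual corner opposite H is at (39.900, -52.500). The tangent condition forces LZ to be normal to PZ and since A1 is tangent to DM there, LD ⟂ DM, with radius 10.7, so the center L sits 10.7 in from both sides at L = (29.200, -41.800). That places the tangent points at Z = (39.900, -41.800) on PZ and D = (29.200, -52.500) on DM. Then cos ∠MLZ = LM·LZ / (|LM||LZ|), giving 159.88°.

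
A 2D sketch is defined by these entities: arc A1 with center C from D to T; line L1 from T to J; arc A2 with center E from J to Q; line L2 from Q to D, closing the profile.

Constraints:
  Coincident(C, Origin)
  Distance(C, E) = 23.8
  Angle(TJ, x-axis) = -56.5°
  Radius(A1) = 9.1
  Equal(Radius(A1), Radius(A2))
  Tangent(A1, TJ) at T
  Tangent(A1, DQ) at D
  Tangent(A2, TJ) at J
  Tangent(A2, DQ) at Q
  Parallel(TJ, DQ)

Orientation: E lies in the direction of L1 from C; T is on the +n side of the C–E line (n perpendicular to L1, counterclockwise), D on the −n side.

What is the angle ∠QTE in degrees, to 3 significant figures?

16.5°

Tangency of A1 to both parallel lines with radius 9.1 puts T and D at C ± 9.1·n: T = (7.59, 5.02), D = (-7.59, -5.02). Equal radii place J and Q the same way about E: J = E + 9.1·n = (20.7, -14.8), Q = E − 9.1·n = (5.55, -24.9). Then cos ∠QTE = TQ·TE / (|TQ||TE|), giving 16.5°.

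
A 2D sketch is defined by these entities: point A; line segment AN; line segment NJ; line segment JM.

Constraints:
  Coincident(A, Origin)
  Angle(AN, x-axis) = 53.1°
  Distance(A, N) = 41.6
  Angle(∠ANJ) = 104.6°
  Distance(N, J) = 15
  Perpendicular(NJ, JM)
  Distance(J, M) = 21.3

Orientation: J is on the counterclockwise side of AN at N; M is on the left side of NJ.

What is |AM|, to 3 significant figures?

31.8

A is at the origin; AN runs at 53.1° with length 41.6, so N = 41.6·(cos 53.1°, sin 53.1°) = (25.0, 33.3). ∠ANJ = 104.6°, so NJ runs at 53.1° + (180° − 104.6°) = 128° from the x-axis; with |NJ| = 15.0, J = N + 15.0·(cos 128°, sin 128°) = (15.6, 45.0). NJ is perpendicular to JM; with |JM| = 21.3 on the left of NJ, M = J + 21.3·(-0.783, -0.623) = (-1.03, 31.7). Then |AM| = |M − A| = 31.8.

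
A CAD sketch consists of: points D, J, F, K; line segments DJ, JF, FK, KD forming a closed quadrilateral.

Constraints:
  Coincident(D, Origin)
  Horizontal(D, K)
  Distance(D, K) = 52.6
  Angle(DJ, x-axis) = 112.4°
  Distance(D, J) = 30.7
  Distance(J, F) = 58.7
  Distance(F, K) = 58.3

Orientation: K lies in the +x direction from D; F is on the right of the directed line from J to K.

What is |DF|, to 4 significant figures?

28.79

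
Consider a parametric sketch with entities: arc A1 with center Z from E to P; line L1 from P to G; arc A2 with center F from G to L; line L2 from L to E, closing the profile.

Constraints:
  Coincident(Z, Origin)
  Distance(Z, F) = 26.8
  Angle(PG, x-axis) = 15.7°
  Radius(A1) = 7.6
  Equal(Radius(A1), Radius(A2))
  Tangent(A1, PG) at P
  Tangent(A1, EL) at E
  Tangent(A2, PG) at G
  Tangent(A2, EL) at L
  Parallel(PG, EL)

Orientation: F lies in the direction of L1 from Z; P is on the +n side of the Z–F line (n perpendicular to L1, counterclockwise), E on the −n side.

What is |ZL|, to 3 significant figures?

27.9

Tangency of A1 to both parallel lines with radius 7.6 puts P and E at Z ± 7.6·n: P = (-2.06, 7.32), E = (2.06, -7.32). Equal radii place G and L the same way about F: G = F + 7.6·n = (23.7, 14.6), L = F − 7.6·n = (27.9, -0.0644). Then |ZL| = |L − Z| = 27.9.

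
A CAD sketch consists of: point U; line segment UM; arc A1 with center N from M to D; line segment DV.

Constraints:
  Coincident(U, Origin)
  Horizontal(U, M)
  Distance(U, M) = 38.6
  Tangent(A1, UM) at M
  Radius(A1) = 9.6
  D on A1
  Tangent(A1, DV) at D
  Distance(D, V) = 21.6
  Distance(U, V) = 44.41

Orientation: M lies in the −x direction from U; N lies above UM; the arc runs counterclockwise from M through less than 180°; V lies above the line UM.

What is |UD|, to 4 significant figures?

30.84

Checks: |UM| = 38.60 ✓; |ND| = 9.600 ✓; ∠(ND, DV) = 90.00° ✓; |DV| = 21.60 ✓; |UV| = 44.41 ✓.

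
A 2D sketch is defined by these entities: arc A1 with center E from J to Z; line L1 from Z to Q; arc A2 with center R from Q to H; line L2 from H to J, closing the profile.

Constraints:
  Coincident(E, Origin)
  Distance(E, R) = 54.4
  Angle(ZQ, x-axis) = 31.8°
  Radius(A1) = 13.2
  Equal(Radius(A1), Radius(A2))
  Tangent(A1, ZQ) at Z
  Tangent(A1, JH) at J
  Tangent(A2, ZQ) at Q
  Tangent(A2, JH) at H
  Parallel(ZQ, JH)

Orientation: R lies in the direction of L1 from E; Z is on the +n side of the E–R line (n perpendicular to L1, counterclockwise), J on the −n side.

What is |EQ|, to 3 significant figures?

56.0

The slot axis is L1's direction at 31.8°, so u = (cos 31.8°, sin 31.8°) = (0.850, 0.527) and n = (−sin 31.8°, cos 31.8°) = (-0.527, 0.850). E is at the origin and R lies 54.4 along u from E, so R = 54.4·u = (46.2, 28.7). Tangency of A1 to both parallel lines with radius 13.2 puts Z and J at E ± 13.2·n: Z = (-6.96, 11.2), J = (6.96, -11.2). Equal radii place Q and H the same way about R: Q = R + 13.2·n = (39.3, 39.9), H = R − 13.2·n = (53.2, 17.4). Then |EQ| = |Q − E| = 56.0.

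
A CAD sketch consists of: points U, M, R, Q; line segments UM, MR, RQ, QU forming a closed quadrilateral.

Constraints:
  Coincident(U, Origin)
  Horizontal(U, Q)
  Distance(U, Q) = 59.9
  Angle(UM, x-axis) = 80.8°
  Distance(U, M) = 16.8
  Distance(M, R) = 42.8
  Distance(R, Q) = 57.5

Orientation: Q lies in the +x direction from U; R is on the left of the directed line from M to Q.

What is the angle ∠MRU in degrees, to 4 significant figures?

8.593°

Checks: |MR| = 42.80 ✓; |RQ| = 57.50 ✓.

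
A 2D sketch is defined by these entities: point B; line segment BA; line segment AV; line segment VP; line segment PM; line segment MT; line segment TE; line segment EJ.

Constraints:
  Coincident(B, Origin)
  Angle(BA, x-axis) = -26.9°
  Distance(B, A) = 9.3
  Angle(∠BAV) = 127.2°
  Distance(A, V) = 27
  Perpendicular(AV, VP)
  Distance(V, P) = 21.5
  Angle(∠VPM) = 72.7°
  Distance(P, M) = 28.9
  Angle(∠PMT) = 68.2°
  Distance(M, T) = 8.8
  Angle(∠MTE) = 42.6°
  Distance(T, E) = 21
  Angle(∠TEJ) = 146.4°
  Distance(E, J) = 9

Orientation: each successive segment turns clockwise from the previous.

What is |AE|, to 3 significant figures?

27.7

∠PMT = 68.2° gives MT at -28.8° from the x-axis; with |MT| = 8.8, T = (3.20, -10.2). ∠MTE = 42.6° gives TE at -166° from the x-axis; with |TE| = 21.0, E = (-17.2, -15.2). Then |AE| = |E − A| = 27.7.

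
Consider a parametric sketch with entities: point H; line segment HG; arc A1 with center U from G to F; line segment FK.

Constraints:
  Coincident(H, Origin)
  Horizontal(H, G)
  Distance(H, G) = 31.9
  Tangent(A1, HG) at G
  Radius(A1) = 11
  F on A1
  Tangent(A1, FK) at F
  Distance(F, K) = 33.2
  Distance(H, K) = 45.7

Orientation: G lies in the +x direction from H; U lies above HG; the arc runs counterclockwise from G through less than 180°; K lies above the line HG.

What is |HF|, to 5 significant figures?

43.960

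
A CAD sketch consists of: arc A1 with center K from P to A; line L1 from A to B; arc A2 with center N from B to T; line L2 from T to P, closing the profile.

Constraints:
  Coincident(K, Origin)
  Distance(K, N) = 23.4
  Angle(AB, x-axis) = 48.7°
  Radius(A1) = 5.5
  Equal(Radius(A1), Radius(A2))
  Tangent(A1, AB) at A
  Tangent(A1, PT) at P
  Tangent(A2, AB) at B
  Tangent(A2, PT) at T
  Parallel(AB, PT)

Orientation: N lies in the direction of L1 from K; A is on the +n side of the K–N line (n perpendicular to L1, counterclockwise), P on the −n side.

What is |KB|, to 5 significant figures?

24.038

Tangency of A1 to both parallel lines with radius 5.5 puts A and P at K ± 5.5·n: A = (-4.1320, 3.6300), P = (4.1320, -3.6300). Equal radii place B and T the same way about N: B = N + 5.5·n = (11.312, 21.210), T = N − 5.5·n = (19.576, 13.950). Then |KB| = |B − K| = 24.038.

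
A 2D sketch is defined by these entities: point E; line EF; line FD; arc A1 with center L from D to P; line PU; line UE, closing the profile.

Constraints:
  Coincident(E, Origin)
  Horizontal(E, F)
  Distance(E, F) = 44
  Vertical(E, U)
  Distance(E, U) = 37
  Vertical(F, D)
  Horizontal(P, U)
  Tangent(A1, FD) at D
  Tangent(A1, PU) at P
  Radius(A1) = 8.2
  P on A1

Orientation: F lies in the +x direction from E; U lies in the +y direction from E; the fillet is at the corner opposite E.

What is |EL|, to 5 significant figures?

45.946

E and U share the same x with |EU| = 37.0 and U on the +y side, so U = (0.0000, 37.000). The virtual corner opposite E is at (44.000, 37.000). Tangency of A1 to FD means the radius LD is perpendicular to FD and since A1 is tangent to PU there, LP ⟂ PU, with radius 8.2, so the center L sits 8.2 in from both sides at L = (35.800, 28.800). Then |EL| = |L − E| = 45.946.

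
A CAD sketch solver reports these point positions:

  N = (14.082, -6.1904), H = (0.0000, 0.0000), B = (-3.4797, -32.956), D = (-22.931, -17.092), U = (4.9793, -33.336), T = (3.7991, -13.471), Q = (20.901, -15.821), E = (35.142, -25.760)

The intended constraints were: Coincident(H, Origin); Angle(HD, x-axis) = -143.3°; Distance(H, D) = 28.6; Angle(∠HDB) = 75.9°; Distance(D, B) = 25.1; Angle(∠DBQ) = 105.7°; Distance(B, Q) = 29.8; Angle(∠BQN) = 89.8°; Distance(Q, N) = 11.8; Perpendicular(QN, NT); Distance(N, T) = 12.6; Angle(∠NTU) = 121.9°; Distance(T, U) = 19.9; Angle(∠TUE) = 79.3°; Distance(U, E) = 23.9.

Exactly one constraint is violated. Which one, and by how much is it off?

Distance(U, E) = 23.9 — off by 7.20.

H = (0.00, 0.00) ✓; HD at -143.3° ✓; |HD| = 28.60 ✓; ∠HDB = 75.90° ✓; |DB| = 25.10 ✓; ∠DBQ = 105.7° ✓; |BQ| = 29.80 ✓; ∠BQN = 89.80° ✓; |QN| = 11.80 ✓; ∠(QN, NT) = 90.00° ✓; |NT| = 12.60 ✓; ∠NTU = 121.9° ✓; |TU| = 19.90 ✓; ∠TUE = 79.30° ✓; |UE| = 31.10 ✗.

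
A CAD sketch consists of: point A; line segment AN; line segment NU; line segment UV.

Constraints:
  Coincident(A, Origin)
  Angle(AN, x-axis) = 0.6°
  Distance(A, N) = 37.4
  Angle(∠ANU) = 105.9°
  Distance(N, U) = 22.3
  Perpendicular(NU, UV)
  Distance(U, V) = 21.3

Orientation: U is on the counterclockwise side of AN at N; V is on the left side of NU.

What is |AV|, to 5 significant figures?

35.699

∠ANU = 105.9°, so NU runs at 0.6° + (180° − 105.9°) = 74.700° from the x-axis; with |NU| = 22.3, U = N + 22.3·(cos 74.700°, sin 74.700°) = (43.282, 21.901). NU is perpendicular to UV; with |UV| = 21.3 on the left of NU, V = U + 21.3·(-0.96456, 0.26387) = (22.737, 27.522). Then |AV| = |V − A| = 35.699.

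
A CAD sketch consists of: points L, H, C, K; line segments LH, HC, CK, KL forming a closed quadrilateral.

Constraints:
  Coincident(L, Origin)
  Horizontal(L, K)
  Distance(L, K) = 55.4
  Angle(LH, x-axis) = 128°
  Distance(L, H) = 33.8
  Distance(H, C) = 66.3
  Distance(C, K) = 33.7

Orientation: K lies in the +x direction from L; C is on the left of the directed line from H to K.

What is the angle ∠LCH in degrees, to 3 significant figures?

30.6°

Checks: L = (0.00, 0.00) ✓; |HC| = 66.30 ✓; |CK| = 33.70 ✓.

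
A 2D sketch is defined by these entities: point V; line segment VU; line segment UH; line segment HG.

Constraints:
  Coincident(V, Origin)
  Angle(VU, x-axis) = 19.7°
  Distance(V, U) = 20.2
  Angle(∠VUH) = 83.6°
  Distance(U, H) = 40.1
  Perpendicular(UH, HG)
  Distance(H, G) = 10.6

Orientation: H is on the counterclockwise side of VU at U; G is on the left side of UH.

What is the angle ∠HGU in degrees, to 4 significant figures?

75.19°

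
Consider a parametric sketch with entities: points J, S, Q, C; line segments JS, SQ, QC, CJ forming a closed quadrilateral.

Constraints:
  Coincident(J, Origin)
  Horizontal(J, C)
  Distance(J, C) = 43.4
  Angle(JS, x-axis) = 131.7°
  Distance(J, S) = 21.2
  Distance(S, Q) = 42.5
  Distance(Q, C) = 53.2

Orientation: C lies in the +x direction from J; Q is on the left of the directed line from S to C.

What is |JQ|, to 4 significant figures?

48.45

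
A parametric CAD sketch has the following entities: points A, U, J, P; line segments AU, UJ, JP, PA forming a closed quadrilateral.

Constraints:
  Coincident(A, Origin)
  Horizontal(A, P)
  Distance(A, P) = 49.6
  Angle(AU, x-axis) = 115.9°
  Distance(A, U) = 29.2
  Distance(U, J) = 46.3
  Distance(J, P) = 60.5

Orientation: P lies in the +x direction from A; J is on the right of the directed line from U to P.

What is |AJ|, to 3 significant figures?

21.2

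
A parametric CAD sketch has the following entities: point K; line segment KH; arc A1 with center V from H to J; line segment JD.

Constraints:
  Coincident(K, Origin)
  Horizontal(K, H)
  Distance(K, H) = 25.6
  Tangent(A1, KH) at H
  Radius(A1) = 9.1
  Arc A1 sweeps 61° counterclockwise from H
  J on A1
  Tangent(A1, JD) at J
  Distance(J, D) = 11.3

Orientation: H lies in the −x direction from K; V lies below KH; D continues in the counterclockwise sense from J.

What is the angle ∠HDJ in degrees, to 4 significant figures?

13.68°

K is at the origin; K and H share the same y with |KH| = 25.6 and H on the −x side, so H = (-25.60, 0.000). A1 meets KH tangentially, so VH is at right angles to KH, so V = H + (0, -9.1) = (-25.60, -9.100). On A1, H sits at bearing 90° from V; a 61° counterclockwise sweep puts J at bearing 151°, so J = V + 9.1·(cos 151°, sin 151°) = (-33.56, -4.688). A1 meets JD tangentially, so VJ is at right angles to JD, so JD runs along (−sin 151°, cos 151°); with |JD| = 11.3, D = (-39.04, -14.57). Then cos ∠HDJ = DH·DJ / (|DH||DJ|), giving 13.68°.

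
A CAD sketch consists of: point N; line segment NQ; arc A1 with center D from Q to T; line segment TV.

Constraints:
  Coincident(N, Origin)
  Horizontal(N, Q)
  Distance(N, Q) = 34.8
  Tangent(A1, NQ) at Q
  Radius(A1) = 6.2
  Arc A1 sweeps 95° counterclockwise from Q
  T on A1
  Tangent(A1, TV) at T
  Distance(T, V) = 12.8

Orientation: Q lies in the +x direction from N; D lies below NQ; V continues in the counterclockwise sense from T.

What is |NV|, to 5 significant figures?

35.558

On A1, Q sits at bearing 90° from D; a 95° counterclockwise sweep puts T at bearing 185°, so T = D + 6.2·(cos 185°, sin 185°) = (28.624, -6.7404). The tangent condition forces DT to be normal to TV, so TV runs along (−sin 185°, cos 185°); with |TV| = 12.8, V = (29.739, -19.492). Then |NV| = |V − N| = 35.558.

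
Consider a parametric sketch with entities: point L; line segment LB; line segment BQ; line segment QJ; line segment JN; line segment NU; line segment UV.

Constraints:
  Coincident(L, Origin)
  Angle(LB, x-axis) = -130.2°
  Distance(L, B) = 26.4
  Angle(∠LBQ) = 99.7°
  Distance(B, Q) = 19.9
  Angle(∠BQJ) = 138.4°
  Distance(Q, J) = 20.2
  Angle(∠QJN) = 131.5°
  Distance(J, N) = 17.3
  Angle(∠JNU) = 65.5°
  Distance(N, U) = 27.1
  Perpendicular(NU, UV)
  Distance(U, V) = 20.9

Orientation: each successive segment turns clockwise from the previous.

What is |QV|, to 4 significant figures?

0.9644

L is at the origin; LB runs at -130.2° with length 26.4, so B = (-17.04, -20.16). ∠LBQ = 99.7° gives BQ at 149.5° from the x-axis; with |BQ| = 19.9, Q = (-34.19, -10.06). ∠BQJ = 138.4° gives QJ at 107.9° from the x-axis; with |QJ| = 20.2, J = (-40.40, 9.158). ∠QJN = 131.5° gives JN at 59.40° from the x-axis; with |JN| = 17.3, N = (-31.59, 24.05). ∠JNU = 65.5° gives NU at -55.10° from the x-axis; with |NU| = 27.1, U = (-16.08, 1.823). NU ⟂ UV, so UV runs at -145.1°; with |UV| = 20.9, V = (-33.22, -10.14). Then |QV| = |V − Q| = 0.9644.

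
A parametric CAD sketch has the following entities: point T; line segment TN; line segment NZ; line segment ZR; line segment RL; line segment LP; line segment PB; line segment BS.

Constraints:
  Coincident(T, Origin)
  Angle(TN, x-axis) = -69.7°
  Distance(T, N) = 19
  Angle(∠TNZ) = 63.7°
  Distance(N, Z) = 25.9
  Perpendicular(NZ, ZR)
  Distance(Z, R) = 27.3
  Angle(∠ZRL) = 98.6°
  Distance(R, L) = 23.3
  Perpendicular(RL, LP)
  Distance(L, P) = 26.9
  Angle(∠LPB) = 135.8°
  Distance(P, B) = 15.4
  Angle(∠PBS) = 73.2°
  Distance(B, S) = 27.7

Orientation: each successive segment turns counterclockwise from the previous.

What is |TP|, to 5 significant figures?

16.025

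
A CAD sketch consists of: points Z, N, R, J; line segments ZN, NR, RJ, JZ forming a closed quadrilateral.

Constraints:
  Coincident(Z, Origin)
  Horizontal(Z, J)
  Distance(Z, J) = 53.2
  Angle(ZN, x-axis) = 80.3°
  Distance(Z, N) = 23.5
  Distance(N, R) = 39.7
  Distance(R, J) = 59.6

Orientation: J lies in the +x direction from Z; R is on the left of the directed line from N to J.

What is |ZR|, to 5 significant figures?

61.363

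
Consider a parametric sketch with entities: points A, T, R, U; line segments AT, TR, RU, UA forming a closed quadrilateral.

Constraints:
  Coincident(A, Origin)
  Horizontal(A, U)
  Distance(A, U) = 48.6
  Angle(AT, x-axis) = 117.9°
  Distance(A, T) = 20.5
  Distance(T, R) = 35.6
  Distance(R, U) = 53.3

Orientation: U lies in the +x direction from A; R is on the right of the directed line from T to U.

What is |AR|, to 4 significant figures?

16.79

A is at the origin; A and U share the same y with |AU| = 48.6 and U in +x, so U = (48.6, 0). AT runs at 117.9° with |AT| = 20.5, so T = (-9.593, 18.12). R is determined by |TR| = 35.6 and |RU| = 53.3 together: it lies at the intersection of circle(T, 35.6) and circle(U, 53.3). With |TU| = 60.95, the foot of the radical line on TU is 17.56 from T and the perpendicular offset is √(35.6² − 17.56²) = 30.97. Taking the right-of-TU solution: R = (-2.026, -16.67).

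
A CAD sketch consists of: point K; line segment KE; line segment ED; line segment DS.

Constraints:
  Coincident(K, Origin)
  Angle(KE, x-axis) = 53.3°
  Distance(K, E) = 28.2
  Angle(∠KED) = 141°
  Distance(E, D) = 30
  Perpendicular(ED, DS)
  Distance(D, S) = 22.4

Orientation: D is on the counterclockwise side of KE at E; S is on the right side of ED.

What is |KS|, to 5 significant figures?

65.628

∠KED = 141.0°, so ED runs at 53.3° + (180° − 141.0°) = 92.300° from the x-axis; with |ED| = 30.0, D = E + 30.0·(cos 92.300°, sin 92.300°) = (15.649, 52.586). The perpendicularity gives DS at right angles to ED; with |DS| = 22.4 on the right of ED, S = D + 22.4·(0.99919, 0.040132) = (38.031, 53.485). Then |KS| = |S − K| = 65.628.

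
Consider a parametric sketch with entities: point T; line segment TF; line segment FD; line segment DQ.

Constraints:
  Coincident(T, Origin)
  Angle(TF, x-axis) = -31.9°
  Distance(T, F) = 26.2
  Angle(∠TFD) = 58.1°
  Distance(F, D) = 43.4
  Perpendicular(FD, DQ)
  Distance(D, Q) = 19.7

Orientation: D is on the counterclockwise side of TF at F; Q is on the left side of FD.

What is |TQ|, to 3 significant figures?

29.7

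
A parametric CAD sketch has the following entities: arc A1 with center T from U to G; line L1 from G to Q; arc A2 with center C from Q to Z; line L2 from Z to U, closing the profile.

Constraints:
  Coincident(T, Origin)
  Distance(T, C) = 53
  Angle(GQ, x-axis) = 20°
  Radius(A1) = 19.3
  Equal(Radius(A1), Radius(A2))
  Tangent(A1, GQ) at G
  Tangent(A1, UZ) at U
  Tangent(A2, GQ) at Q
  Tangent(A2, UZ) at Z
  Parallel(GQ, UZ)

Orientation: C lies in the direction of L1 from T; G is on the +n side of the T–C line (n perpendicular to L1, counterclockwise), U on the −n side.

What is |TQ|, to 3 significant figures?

56.4

The slot axis is L1's direction at 20.0°, so u = (cos 20.0°, sin 20.0°) = (0.940, 0.342) and n = (−sin 20.0°, cos 20.0°) = (-0.342, 0.940). T is at the origin and C lies 53.0 along u from T, so C = 53.0·u = (49.8, 18.1). Tangency of A1 to both parallel lines with radius 19.3 puts G and U at T ± 19.3·n: G = (-6.60, 18.1), U = (6.60, -18.1). Equal radii place Q and Z the same way about C: Q = C + 19.3·n = (43.2, 36.3), Z = C − 19.3·n = (56.4, -0.00900). Then |TQ| = |Q − T| = 56.4.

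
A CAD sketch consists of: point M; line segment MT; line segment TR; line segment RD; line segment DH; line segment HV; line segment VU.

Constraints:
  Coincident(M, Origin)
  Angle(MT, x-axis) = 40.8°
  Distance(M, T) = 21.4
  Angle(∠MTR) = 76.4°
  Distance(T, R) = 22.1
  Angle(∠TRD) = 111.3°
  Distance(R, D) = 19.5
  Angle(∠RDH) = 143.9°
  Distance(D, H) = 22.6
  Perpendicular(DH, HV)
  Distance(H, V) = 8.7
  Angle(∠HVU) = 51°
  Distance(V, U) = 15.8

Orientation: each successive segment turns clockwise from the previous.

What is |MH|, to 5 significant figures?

26.591

M is at the origin; MT runs at 40.8° with length 21.4, so T = (16.200, 13.983). ∠MTR = 76.4° gives TR at -62.800° from the x-axis; with |TR| = 22.1, R = (26.302, -5.6729). ∠TRD = 111.3° gives RD at -131.50° from the x-axis; with |RD| = 19.5, D = (13.380, -20.278). ∠RDH = 143.9° gives DH at -167.60° from the x-axis; with |DH| = 22.6, H = (-8.6923, -25.131). Then |MH| = |H − M| = 26.591.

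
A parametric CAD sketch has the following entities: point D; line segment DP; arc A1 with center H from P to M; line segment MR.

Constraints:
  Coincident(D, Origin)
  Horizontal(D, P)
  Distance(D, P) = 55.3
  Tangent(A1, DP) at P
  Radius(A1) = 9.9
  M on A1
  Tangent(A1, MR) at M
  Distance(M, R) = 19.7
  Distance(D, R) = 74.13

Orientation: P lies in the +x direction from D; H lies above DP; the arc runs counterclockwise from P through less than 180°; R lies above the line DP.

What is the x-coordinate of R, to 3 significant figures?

69.0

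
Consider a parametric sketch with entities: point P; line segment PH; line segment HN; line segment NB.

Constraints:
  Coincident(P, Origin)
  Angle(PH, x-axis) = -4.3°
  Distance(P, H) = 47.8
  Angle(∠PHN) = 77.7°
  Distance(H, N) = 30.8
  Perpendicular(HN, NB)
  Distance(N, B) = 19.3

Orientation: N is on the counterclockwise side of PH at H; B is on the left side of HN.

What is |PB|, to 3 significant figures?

34.3

P is at the origin; PH runs at -4.3° with length 47.8, so H = 47.8·(cos -4.3°, sin -4.3°) = (47.7, -3.58). ∠PHN = 77.7°, so HN runs at -4.3° + (180° − 77.7°) = 98.0° from the x-axis; with |HN| = 30.8, N = H + 30.8·(cos 98.0°, sin 98.0°) = (43.4, 26.9). HN is perpendicular to NB; with |NB| = 19.3 on the left of HN, B = N + 19.3·(-0.990, -0.139) = (24.3, 24.2). Then |PB| = |B − P| = 34.3.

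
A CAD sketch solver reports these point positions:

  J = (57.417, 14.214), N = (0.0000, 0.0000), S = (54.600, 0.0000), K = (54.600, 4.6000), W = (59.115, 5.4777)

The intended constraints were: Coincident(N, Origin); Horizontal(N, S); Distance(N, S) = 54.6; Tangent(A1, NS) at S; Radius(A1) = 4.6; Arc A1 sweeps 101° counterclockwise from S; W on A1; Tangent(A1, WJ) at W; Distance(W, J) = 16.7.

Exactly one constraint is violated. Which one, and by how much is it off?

Distance(W, J) = 16.7 — off by 7.80.

N = (0.00, 0.00) ✓; N.y = 0.00, S.y = 0.00 ✓; |NS| = 54.60 ✓; ∠(KS, SN) = 90.00° ✓; |KS| = 4.600 ✓; bearing(K→W) − bearing(K→S) = 101.0° ✓; |KW| = 4.600 ✓; ∠(KW, WJ) = 90.00° ✓; |WJ| = 8.900 ✗.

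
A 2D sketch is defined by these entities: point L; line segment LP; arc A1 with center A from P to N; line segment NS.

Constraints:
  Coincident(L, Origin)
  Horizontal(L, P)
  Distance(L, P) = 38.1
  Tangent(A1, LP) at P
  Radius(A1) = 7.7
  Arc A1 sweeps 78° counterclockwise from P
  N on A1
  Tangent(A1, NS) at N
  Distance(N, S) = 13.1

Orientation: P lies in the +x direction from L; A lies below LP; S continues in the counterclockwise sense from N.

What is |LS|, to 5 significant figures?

33.660

L is at the origin; LP is horizontal with |LP| = 38.1 and P on the +x side, so P = (38.100, 0.0000). Since A1 is tangent to LP there, AP ⟂ LP, so A = P + (0, -7.7) = (38.100, -7.7000). On A1, P sits at bearing 90° from A; a 78° counterclockwise sweep puts N at bearing 168°, so N = A + 7.7·(cos 168°, sin 168°) = (30.568, -6.0991). The tangent condition forces AN to be normal to NS, so NS runs along (−sin 168°, cos 168°); with |NS| = 13.1, S = (27.845, -18.913). Then |LS| = |S − L| = 33.660.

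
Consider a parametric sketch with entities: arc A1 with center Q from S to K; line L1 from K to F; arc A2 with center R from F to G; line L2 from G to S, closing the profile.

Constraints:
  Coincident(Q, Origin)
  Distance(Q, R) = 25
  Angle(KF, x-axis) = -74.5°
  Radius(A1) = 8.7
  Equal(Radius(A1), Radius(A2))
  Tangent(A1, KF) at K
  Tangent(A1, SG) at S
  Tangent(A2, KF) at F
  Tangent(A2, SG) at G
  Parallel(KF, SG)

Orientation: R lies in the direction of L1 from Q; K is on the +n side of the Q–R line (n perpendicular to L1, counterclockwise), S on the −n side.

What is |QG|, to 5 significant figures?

26.471

The slot axis is L1's direction at -74.5°, so u = (cos -74.5°, sin -74.5°) = (0.26724, -0.96363) and n = (−sin -74.5°, cos -74.5°) = (0.96363, 0.26724). Q is at the origin and R lies 25.0 along u from Q, so R = 25.0·u = (6.6810, -24.091). Tangency of A1 to both parallel lines with radius 8.7 puts K and S at Q ± 8.7·n: K = (8.3836, 2.3250), S = (-8.3836, -2.3250). Equal radii place F and G the same way about R: F = R + 8.7·n = (15.065, -21.766), G = R − 8.7·n = (-1.7026, -26.416). Then |QG| = |G − Q| = 26.471.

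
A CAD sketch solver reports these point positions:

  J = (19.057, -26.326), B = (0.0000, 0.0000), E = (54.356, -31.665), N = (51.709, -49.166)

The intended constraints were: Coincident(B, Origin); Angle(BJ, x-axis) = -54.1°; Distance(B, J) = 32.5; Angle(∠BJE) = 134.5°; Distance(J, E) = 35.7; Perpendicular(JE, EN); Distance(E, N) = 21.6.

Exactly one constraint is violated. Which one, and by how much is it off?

Distance(E, N) = 21.6 — off by 3.90.

B = (0.00, 0.00) ✓; BJ at -54.10° ✓; |BJ| = 32.50 ✓; ∠BJE = 134.5° ✓; |JE| = 35.70 ✓; ∠(JE, EN) = 90.00° ✓; |EN| = 17.70 ✗.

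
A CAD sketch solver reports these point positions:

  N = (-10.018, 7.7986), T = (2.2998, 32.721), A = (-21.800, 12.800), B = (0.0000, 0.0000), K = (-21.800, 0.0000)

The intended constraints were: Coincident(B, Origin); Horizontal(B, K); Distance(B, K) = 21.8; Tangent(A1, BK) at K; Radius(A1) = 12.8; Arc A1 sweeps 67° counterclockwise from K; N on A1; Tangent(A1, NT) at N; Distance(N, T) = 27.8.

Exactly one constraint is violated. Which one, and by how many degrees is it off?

Tangent(A1, NT) at N — off by 3.30°.

B = (0.00, 0.00) ✓; B.y = 0.00, K.y = 0.00 ✓; |BK| = 21.80 ✓; ∠(AK, KB) = 90.00° ✓; |AK| = 12.80 ✓; bearing(A→N) − bearing(A→K) = 67.00° ✓; |AN| = 12.80 ✓; ∠(AN, NT) = 93.30° ✗; |NT| = 27.80 ✓.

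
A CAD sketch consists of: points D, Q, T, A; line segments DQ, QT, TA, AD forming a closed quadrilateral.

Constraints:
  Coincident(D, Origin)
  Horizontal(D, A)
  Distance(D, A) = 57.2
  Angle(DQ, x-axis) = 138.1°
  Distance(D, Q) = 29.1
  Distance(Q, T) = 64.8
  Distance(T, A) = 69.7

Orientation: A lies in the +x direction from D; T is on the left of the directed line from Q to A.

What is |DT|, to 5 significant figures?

68.067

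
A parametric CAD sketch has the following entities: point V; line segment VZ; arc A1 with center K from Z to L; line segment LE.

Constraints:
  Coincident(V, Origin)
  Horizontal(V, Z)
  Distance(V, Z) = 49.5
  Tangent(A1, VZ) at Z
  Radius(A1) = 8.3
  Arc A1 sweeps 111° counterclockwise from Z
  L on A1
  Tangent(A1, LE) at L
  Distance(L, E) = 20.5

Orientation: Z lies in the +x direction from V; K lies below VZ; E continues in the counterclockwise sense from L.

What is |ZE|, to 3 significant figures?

30.4

On A1, Z sits at bearing 90° from K; a 111° counterclockwise sweep puts L at bearing 201°, so L = K + 8.3·(cos 201°, sin 201°) = (41.8, -11.3). Since A1 is tangent to LE there, KL ⟂ LE, so LE runs along (−sin 201°, cos 201°); with |LE| = 20.5, E = (49.1, -30.4). Then |ZE| = |E − Z| = 30.4.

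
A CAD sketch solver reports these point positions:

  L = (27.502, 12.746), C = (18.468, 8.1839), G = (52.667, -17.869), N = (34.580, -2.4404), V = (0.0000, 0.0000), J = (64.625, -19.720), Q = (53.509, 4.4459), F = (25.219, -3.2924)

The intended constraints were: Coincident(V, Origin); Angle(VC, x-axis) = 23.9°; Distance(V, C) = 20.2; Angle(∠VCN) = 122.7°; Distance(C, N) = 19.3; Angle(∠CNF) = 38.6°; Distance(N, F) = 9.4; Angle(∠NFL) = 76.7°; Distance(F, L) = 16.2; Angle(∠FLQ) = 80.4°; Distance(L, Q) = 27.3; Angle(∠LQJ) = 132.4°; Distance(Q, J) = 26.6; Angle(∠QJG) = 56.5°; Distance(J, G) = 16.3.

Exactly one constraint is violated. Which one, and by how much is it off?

Distance(J, G) = 16.3 — off by 4.20.

V = (0.00, 0.00) ✓; VC at 23.90° ✓; |VC| = 20.20 ✓; ∠VCN = 122.7° ✓; |CN| = 19.30 ✓; ∠CNF = 38.60° ✓; |NF| = 9.400 ✓; ∠NFL = 76.70° ✓; |FL| = 16.20 ✓; ∠FLQ = 80.40° ✓; |LQ| = 27.30 ✓; ∠LQJ = 132.4° ✓; |QJ| = 26.60 ✓; ∠QJG = 56.50° ✓; |JG| = 12.10 ✗.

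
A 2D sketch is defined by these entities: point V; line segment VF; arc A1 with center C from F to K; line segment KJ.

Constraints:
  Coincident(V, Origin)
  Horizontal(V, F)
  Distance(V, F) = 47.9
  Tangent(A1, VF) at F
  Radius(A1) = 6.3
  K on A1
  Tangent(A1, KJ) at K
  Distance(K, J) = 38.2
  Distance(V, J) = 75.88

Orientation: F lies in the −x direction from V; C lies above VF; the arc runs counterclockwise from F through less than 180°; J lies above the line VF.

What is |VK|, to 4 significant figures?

43.70

V is at the origin; VF is horizontal with |VF| = 47.9 and F on the −x side, so F = (-47.90, 0.000). Tangency of A1 to VF means the radius CF is perpendicular to VF, so C = F + (0, 6.3) = (-47.90, 6.300). Since CK ⟂ KJ (tangency), |CJ| = √(6.3² + 38.2²) = 38.72 regardless of where K sits on A1. So J lies on both circle(V, 75.88) and circle(C, 38.72); the above-VF intersection is J = (-63.32, 41.81). K is the foot of the tangent from J: K = (-42.61, 9.716).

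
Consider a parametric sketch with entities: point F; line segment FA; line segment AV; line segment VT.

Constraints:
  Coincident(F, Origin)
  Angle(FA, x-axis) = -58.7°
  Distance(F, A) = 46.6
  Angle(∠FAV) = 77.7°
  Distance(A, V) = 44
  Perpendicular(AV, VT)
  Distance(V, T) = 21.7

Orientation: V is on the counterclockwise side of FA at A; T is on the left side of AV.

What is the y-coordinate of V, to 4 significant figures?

-9.475

F is at the origin; FA runs at -58.7° with length 46.6, so A = 46.6·(cos -58.7°, sin -58.7°) = (24.21, -39.82). ∠FAV = 77.7°, so AV runs at -58.7° + (180° − 77.7°) = 43.60° from the x-axis; with |AV| = 44.0, V = A + 44.0·(cos 43.60°, sin 43.60°) = (56.07, -9.475). So V.y = -9.475.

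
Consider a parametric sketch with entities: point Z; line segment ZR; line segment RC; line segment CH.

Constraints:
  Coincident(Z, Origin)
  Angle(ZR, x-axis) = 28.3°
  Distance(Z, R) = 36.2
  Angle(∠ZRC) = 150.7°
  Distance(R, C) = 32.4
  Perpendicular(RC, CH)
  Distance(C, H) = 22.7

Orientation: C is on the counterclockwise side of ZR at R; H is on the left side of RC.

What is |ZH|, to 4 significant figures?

64.16

Z is at the origin; ZR runs at 28.3° with length 36.2, so R = 36.2·(cos 28.3°, sin 28.3°) = (31.87, 17.16). ∠ZRC = 150.7°, so RC runs at 28.3° + (180° − 150.7°) = 57.60° from the x-axis; with |RC| = 32.4, C = R + 32.4·(cos 57.60°, sin 57.60°) = (49.23, 44.52). RC is perpendicular to CH; with |CH| = 22.7 on the left of RC, H = C + 22.7·(-0.8443, 0.5358) = (30.07, 56.68). Then |ZH| = |H − Z| = 64.16.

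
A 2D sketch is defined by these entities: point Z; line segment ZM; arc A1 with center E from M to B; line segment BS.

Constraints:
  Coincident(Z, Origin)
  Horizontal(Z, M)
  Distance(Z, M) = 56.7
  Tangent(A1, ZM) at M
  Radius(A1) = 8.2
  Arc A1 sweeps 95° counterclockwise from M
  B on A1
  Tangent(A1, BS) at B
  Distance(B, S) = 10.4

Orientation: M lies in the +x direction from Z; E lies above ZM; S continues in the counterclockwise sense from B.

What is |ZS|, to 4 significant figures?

66.80

Z is at the origin; ZM is horizontal with |ZM| = 56.7 and M on the +x side, so M = (56.70, 0.000). Since A1 is tangent to ZM there, EM ⟂ ZM, so E = M + (0, 8.2) = (56.70, 8.200). On A1, M sits at bearing -90° from E; a 95° counterclockwise sweep puts B at bearing 5°, so B = E + 8.2·(cos 5°, sin 5°) = (64.87, 8.915). A1 meets BS tangentially, so EB is at right angles to BS, so BS runs along (−sin 5°, cos 5°); with |BS| = 10.4, S = (63.96, 19.28). Then |ZS| = |S − Z| = 66.80.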